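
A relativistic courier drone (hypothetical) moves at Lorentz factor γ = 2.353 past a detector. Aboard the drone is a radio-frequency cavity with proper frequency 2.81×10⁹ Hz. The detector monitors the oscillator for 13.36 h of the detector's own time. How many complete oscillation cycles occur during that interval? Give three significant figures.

N = 5.74×10¹³

γ = 2.353
During 13.36 h of lab time, the oscillator's proper time advances by τ = Δt/γ = 13.36/2.353 = 5.678 h = 2.044×10⁴ s.
N = f × τ = 2.81×10⁹ × 2.044×10⁴ = 5.744×10¹³.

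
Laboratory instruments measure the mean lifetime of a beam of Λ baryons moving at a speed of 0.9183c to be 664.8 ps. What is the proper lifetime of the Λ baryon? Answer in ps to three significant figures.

τ₀ = 263 ps

γ = 1/√(1 − 0.9183²) = 1/√0.1567 = 2.526
The lab-frame lifetime is the dilated interval; the proper lifetime is τ₀ = Δt/γ = 664.8/2.526 ps.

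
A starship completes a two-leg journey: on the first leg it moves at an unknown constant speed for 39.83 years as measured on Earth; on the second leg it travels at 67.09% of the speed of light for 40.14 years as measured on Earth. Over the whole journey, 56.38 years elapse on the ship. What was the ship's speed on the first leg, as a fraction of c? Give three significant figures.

β = 0.744

Leg 1: speed unknown; τ_1 = 39.83/γ_1.
Leg 2: β = 0.6709; γ = 1/√(1 − 0.6709²) = 1/√0.5499 = 1.349; τ_2 = 40.14/1.349 = 29.77 years.
Total proper time: τ_1 + 29.77 = 56.38, so τ_1 = 56.38 − 29.77 = 26.61 years.
γ_1 = 39.83/26.61 = 1.497; β = √(1 − 1/γ²) = √0.5535.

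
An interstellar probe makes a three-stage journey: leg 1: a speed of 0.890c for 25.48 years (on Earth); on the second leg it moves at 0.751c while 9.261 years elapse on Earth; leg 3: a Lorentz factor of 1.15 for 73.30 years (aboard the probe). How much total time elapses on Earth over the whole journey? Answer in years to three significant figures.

Leg 1: 25.48 years is already measured on Earth.
Leg 2: 9.261 years is already measured on Earth.
Leg 3: γ = 1.15; Δt_3 = 1.150 × 73.30 = 84.29 years.
Total: 25.48 + 9.261 + 84.29 years.

Δt = 119 years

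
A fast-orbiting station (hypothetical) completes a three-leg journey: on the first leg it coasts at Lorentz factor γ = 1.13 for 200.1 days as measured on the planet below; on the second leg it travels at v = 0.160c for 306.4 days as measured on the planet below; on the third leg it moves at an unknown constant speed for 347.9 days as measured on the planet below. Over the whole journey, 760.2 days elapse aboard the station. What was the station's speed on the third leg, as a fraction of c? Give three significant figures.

β = 0.591

Leg 1: γ = 1.13; τ_1 = 200.1/1.130 = 177.1 days.
Leg 2: γ = 1/√(1 − 0.160²) = 1/√0.9744 = 1.013; τ_2 = 306.4/1.013 = 302.5 days.
Leg 3: speed unknown; τ_3 = 347.9/γ_3.
Total proper time: 177.1 + 302.5 + τ_3 = 760.2, so τ_3 = 760.2 − 479.5 = 280.7 days.
γ_3 = 347.9/280.7 = 1.240; β = √(1 − 1/γ²) = √0.3492.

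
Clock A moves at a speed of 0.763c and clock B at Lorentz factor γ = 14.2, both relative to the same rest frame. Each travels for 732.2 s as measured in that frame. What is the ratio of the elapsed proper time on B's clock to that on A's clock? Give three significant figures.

A: γ = 1/√(1 − 0.763²) = 1/√0.4178 = 1.547. B: γ = 14.2.
τ_A/τ_B = γ_B/γ_A = 14.20/1.547 = 9.179, so τ_B/τ_A = 0.1089.

τ_B/τ_A = 0.109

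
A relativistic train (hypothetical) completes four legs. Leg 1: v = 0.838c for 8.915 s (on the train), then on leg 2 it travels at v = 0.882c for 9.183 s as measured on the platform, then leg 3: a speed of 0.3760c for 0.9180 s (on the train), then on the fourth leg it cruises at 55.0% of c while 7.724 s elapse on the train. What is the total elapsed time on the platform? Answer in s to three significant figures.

Δt = 35.8 s

Leg 1: γ = 1/√(1 − 0.838²) = 1/√0.2978 = 1.833; Δt_1 = 1.833 × 8.915 = 16.34 s.
Leg 2: 9.183 s is already measured on the platform.
Leg 3: γ = 1/√(1 − 0.3760²) = 1/√0.8586 = 1.079; Δt_3 = 1.079 × 0.9180 = 0.9907 s.
Leg 4: β = 0.550; γ = 1/√(1 − 0.550²) = 1/√0.6975 = 1.197; Δt_4 = 1.197 × 7.724 = 9.248 s.
Total: 16.34 + 9.183 + 0.9907 + 9.248 s.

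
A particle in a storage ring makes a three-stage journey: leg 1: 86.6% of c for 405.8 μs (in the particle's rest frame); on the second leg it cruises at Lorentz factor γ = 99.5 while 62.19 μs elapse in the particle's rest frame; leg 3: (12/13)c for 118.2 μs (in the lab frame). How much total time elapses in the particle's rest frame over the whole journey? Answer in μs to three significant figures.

Leg 1: 405.8 μs is already measured in the particle's rest frame.
Leg 2: 62.19 μs is already measured in the particle's rest frame.
Leg 3: γ = 1/√(1 − (12/13)²) = 13/5 = 2.600; τ_3 = 118.2/2.600 = 45.46 μs.
Total: 405.8 + 62.19 + 45.46 μs.

τ = 513 μs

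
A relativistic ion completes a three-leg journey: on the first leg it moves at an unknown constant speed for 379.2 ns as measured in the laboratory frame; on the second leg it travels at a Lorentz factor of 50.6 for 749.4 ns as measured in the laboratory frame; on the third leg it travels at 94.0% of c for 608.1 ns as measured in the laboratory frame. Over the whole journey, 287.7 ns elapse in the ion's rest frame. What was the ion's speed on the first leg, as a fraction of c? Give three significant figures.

β = 0.985

Leg 1: speed unknown; τ_1 = 379.2/γ_1.
Leg 2: γ = 50.6; τ_2 = 749.4/50.60 = 14.81 ns.
Leg 3: β = 0.940; γ = 1/√(1 − 0.940²) = 1/√0.1164 = 2.931; τ_3 = 608.1/2.931 = 207.5 ns.
Total proper time: τ_1 + 14.81 + 207.5 = 287.7, so τ_1 = 287.7 − 222.3 = 65.42 ns.
γ_1 = 379.2/65.42 = 5.796; β = √(1 − 1/γ²) = √0.9702.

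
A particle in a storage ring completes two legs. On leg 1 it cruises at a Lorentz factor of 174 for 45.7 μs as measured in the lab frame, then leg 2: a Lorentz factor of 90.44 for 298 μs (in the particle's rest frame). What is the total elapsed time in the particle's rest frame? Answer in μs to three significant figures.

Leg 1: γ = 174; τ_1 = 45.7/174.0 = 0.2626 μs.
Leg 2: 298 μs is already measured in the particle's rest frame.
Total: 0.2626 + 298.0 μs.

τ = 298 μs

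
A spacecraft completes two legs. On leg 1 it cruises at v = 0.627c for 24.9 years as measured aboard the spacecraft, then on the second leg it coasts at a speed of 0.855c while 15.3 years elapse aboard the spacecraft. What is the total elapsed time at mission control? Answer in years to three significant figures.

Δt = 61.5 years

Leg 1: γ = 1/√(1 − 0.627²) = 1/√0.6069 = 1.284; Δt_1 = 1.284 × 24.9 = 31.96 years.
Leg 2: γ = 1/√(1 − 0.855²) = 1/√0.2690 = 1.928; Δt_2 = 1.928 × 15.3 = 29.50 years.
Total: 31.96 + 29.50 years.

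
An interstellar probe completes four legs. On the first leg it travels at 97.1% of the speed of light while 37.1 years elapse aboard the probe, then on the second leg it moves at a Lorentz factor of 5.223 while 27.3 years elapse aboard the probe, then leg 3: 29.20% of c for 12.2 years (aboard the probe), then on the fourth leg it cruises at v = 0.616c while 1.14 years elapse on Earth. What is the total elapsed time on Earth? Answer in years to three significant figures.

Leg 1: β = 0.971; γ = 1/√(1 − 0.971²) = 1/√0.05716 = 4.183; Δt_1 = 4.183 × 37.1 = 155.2 years.
Leg 2: γ = 5.223; Δt_2 = 5.223 × 27.3 = 142.6 years.
Leg 3: β = 0.2920; γ = 1/√(1 − 0.2920²) = 1/√0.9147 = 1.046; Δt_3 = 1.046 × 12.2 = 12.76 years.
Leg 4: 1.14 years is already measured on Earth.
Total: 155.2 + 142.6 + 12.76 + 1.140 years.

Δt = 312 years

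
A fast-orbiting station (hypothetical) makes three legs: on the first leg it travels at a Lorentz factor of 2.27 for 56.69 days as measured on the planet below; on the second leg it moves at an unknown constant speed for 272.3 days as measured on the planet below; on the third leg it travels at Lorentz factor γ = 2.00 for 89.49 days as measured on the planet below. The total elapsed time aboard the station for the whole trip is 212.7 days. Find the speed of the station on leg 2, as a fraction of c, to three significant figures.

Leg 1: γ = 2.27; τ_1 = 56.69/2.270 = 24.97 days.
Leg 2: speed unknown; τ_2 = 272.3/γ_2.
Leg 3: γ = 2.00; τ_3 = 89.49/2.000 = 44.75 days.
Total proper time: 24.97 + τ_2 + 44.75 = 212.7, so τ_2 = 212.7 − 69.72 = 143.0 days.
γ_2 = 272.3/143.0 = 1.904; β = √(1 − 1/γ²) = √0.7243.

β = 0.851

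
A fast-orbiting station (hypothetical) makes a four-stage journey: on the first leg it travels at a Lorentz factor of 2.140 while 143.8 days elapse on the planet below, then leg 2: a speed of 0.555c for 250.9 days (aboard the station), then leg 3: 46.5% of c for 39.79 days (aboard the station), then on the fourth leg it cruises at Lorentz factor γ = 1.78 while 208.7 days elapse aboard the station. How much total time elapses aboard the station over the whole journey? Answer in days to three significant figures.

Leg 1: γ = 2.140; τ_1 = 143.8/2.140 = 67.20 days.
Leg 2: 250.9 days is already measured aboard the station.
Leg 3: 39.79 days is already measured aboard the station.
Leg 4: 208.7 days is already measured aboard the station.
Total: 67.20 + 250.9 + 39.79 + 208.7 days.

τ = 567 days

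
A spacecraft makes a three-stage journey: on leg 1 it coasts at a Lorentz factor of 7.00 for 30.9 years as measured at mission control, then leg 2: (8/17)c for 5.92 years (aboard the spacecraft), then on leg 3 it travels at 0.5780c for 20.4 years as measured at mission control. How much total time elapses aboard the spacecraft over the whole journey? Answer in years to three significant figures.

τ = 27.0 years

Leg 1: γ = 7.00; τ_1 = 30.9/7.000 = 4.414 years.
Leg 2: 5.92 years is already measured aboard the spacecraft.
Leg 3: γ = 1/√(1 − 0.5780²) = 1/√0.6659 = 1.225; τ_3 = 20.4/1.225 = 16.65 years.
Total: 4.414 + 5.920 + 16.65 years.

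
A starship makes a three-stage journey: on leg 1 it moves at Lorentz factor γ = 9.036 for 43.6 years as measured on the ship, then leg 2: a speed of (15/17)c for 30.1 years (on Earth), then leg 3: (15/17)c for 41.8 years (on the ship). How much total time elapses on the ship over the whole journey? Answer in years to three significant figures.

τ = 99.6 years

Leg 1: 43.6 years is already measured on the ship.
Leg 2: γ = 1/√(1 − (15/17)²) = 17/8 = 2.125; τ_2 = 30.1/2.125 = 14.16 years.
Leg 3: 41.8 years is already measured on the ship.
Total: 43.60 + 14.16 + 41.80 years.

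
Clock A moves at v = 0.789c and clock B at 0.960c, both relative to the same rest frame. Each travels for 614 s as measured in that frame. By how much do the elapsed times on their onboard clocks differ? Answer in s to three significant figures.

|τ_A − τ_B| = 205 s

A: γ = 1/√(1 − 0.789²) = 1/√0.3775 = 1.628; τ_A = 614/1.628 = 377.2 s.
B: γ = 1/√(1 − 0.960²) = 25/7 ≈ 3.571; τ_B = 614/3.571 = 171.9 s.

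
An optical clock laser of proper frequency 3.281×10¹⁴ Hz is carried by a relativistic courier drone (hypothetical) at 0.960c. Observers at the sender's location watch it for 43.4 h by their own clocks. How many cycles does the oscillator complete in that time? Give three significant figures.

N = 1.44×10¹⁹

γ = 1/√(1 − 0.960²) = 25/7 ≈ 3.571
During 43.4 h of lab time, the oscillator's proper time advances by τ = Δt/γ = 43.4/3.571 = 12.15 h = 4.375×10⁴ s.
N = f × τ = 3.281×10¹⁴ × 4.375×10⁴ = 1.435×10¹⁹.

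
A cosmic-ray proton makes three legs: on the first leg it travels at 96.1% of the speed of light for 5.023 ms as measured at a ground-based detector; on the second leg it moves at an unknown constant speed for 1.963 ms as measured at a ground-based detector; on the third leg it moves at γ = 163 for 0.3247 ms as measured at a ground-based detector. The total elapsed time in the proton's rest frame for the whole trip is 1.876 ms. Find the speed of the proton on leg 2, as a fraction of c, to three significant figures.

β = 0.969

Leg 1: β = 0.961; γ = 1/√(1 − 0.961²) = 1/√0.07648 = 3.616; τ_1 = 5.023/3.616 = 1.389 ms.
Leg 2: speed unknown; τ_2 = 1.963/γ_2.
Leg 3: γ = 163; τ_3 = 0.3247/163.0 = 0.001992 ms.
Total proper time: 1.389 + τ_2 + 0.001992 = 1.876, so τ_2 = 1.876 − 1.391 = 0.4849 ms.
γ_2 = 1.963/0.4849 = 4.048; β = √(1 − 1/γ²) = √0.9390.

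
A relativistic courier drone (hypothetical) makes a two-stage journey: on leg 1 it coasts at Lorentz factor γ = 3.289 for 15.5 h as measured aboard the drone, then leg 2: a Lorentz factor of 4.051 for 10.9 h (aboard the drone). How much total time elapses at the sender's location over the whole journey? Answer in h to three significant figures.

Δt = 95.1 h

Leg 1: γ = 3.289; Δt_1 = 3.289 × 15.5 = 50.98 h.
Leg 2: γ = 4.051; Δt_2 = 4.051 × 10.9 = 44.16 h.
Total: 50.98 + 44.16 h.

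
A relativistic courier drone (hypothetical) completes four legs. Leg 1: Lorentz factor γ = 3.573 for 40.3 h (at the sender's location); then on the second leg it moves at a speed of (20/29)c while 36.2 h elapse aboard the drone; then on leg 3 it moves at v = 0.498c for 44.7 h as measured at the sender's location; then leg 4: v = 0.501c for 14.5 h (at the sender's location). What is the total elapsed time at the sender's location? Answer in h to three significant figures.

Δt = 149 h

Leg 1: 40.3 h is already measured at the sender's location.
Leg 2: γ = 1/√(1 − (20/29)²) = 29/21 ≈ 1.381; Δt_2 = 1.381 × 36.2 = 49.99 h.
Leg 3: 44.7 h is already measured at the sender's location.
Leg 4: 14.5 h is already measured at the sender's location.
Total: 40.30 + 49.99 + 44.70 + 14.50 h.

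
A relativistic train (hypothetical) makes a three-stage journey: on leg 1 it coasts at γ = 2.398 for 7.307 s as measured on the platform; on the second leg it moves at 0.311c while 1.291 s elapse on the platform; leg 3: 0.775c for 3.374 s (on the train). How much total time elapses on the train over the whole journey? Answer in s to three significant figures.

Leg 1: γ = 2.398; τ_1 = 7.307/2.398 = 3.047 s.
Leg 2: γ = 1/√(1 − 0.311²) = 1/√0.9033 = 1.052; τ_2 = 1.291/1.052 = 1.227 s.
Leg 3: 3.374 s is already measured on the train.
Total: 3.047 + 1.227 + 3.374 s.

τ = 7.65 s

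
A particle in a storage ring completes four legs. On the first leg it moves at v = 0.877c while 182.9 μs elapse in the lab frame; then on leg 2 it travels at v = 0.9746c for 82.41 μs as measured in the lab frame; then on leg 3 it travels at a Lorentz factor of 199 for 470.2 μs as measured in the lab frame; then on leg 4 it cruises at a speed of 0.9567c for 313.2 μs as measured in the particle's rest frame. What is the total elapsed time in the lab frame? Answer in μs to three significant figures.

Leg 1: 182.9 μs is already measured in the lab frame.
Leg 2: 82.41 μs is already measured in the lab frame.
Leg 3: 470.2 μs is already measured in the lab frame.
Leg 4: γ = 1/√(1 − 0.9567²) = 1/√0.08473 = 3.436; Δt_4 = 3.436 × 313.2 = 1076 μs.
Total: 182.9 + 82.41 + 470.2 + 1076 μs.

Δt = 1810 μs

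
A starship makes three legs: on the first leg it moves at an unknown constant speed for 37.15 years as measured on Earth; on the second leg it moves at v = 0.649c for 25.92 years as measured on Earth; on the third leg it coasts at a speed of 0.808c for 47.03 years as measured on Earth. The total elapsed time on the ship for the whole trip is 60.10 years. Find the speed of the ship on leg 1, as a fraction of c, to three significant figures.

β = 0.940

Leg 1: speed unknown; τ_1 = 37.15/γ_1.
Leg 2: γ = 1/√(1 − 0.649²) = 1/√0.5788 = 1.314; τ_2 = 25.92/1.314 = 19.72 years.
Leg 3: γ = 1/√(1 − 0.808²) = 1/√0.3471 = 1.697; τ_3 = 47.03/1.697 = 27.71 years.
Total proper time: τ_1 + 19.72 + 27.71 = 60.10, so τ_1 = 60.10 − 47.43 = 12.67 years.
γ_1 = 37.15/12.67 = 2.932; β = √(1 − 1/γ²) = √0.8837.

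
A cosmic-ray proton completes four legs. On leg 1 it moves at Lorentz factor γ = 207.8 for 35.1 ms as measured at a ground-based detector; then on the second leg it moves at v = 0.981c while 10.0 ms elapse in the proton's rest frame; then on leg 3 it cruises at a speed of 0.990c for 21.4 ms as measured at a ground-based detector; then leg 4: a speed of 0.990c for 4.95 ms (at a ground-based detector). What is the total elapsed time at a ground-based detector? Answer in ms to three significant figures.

Δt = 113 ms

Leg 1: 35.1 ms is already measured at a ground-based detector.
Leg 2: γ = 1/√(1 − 0.981²) = 1/√0.03764 = 5.154; Δt_2 = 5.154 × 10.0 = 51.54 ms.
Leg 3: 21.4 ms is already measured at a ground-based detector.
Leg 4: 4.95 ms is already measured at a ground-based detector.
Total: 35.10 + 51.54 + 21.40 + 4.950 ms.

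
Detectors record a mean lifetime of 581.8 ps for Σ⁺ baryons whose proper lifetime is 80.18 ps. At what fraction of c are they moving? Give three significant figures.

γ = Δt/τ₀ = 581.8/80.18 = 7.256
β = √(1 − 1/γ²) = √(1 − 0.01899) = √0.9810

v = 0.990c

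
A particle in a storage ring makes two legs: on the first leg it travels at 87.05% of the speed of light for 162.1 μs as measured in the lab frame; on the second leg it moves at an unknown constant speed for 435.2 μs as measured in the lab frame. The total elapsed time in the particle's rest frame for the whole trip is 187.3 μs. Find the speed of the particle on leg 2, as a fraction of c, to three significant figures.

Leg 1: β = 0.8705; γ = 1/√(1 − 0.8705²) = 1/√0.2422 = 2.032; τ_1 = 162.1/2.032 = 79.78 μs.
Leg 2: speed unknown; τ_2 = 435.2/γ_2.
Total proper time: 79.78 + τ_2 = 187.3, so τ_2 = 187.3 − 79.78 = 107.5 μs.
γ_2 = 435.2/107.5 = 4.048; β = √(1 − 1/γ²) = √0.9390.

β = 0.969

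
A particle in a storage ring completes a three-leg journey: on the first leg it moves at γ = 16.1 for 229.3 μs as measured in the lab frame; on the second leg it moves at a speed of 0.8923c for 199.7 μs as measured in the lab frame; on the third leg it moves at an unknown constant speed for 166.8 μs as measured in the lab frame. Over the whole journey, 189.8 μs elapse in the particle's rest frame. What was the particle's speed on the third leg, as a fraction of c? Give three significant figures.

Leg 1: γ = 16.1; τ_1 = 229.3/16.10 = 14.24 μs.
Leg 2: γ = 1/√(1 − 0.8923²) = 1/√0.2038 = 2.215; τ_2 = 199.7/2.215 = 90.15 μs.
Leg 3: speed unknown; τ_3 = 166.8/γ_3.
Total proper time: 14.24 + 90.15 + τ_3 = 189.8, so τ_3 = 189.8 − 104.4 = 85.40 μs.
γ_3 = 166.8/85.40 = 1.953; β = √(1 − 1/γ²) = √0.7378.

β = 0.859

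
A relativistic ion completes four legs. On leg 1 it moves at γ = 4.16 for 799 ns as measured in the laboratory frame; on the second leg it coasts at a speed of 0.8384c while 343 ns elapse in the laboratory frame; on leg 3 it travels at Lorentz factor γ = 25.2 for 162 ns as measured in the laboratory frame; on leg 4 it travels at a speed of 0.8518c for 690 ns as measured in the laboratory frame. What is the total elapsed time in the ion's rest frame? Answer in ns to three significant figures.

Leg 1: γ = 4.16; τ_1 = 799/4.160 = 192.1 ns.
Leg 2: γ = 1/√(1 − 0.8384²) = 1/√0.2971 = 1.835; τ_2 = 343/1.835 = 187.0 ns.
Leg 3: γ = 25.2; τ_3 = 162/25.20 = 6.429 ns.
Leg 4: γ = 1/√(1 − 0.8518²) = 1/√0.2744 = 1.909; τ_4 = 690/1.909 = 361.5 ns.
Total: 192.1 + 187.0 + 6.429 + 361.5 ns.

τ = 747 ns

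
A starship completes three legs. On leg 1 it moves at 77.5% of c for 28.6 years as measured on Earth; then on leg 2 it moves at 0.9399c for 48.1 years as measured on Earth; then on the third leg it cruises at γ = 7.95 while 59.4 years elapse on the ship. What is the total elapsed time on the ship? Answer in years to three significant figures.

τ = 93.9 years

Leg 1: β = 0.775; γ = 1/√(1 − 0.775²) = 1/√0.3994 = 1.582; τ_1 = 28.6/1.582 = 18.07 years.
Leg 2: γ = 1/√(1 − 0.9399²) = 1/√0.1166 = 2.929; τ_2 = 48.1/2.929 = 16.42 years.
Leg 3: 59.4 years is already measured on the ship.
Total: 18.07 + 16.42 + 59.40 years.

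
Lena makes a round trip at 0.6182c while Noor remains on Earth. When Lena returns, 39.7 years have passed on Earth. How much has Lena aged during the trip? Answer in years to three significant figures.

τ = 31.2 years

γ = 1/√(1 − 0.6182²) = 1/√0.6178 = 1.272
Lena's clock measures proper time along the trip: τ = Δt/γ = 39.7/1.272 years.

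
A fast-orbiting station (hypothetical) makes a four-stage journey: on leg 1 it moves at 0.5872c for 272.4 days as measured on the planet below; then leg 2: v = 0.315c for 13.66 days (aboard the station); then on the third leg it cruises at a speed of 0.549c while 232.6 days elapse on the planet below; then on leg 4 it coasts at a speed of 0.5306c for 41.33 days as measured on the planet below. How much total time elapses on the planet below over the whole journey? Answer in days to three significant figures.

Δt = 561 days

Leg 1: 272.4 days is already measured on the planet below.
Leg 2: γ = 1/√(1 − 0.315²) = 1/√0.9008 = 1.054; Δt_2 = 1.054 × 13.66 = 14.39 days.
Leg 3: 232.6 days is already measured on the planet below.
Leg 4: 41.33 days is already measured on the planet below.
Total: 272.4 + 14.39 + 232.6 + 41.33 days.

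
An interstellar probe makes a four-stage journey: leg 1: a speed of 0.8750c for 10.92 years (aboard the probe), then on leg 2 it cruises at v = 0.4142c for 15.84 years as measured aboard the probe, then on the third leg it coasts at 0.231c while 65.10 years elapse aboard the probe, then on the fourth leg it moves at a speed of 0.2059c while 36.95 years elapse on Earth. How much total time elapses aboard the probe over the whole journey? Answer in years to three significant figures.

Leg 1: 10.92 years is already measured aboard the probe.
Leg 2: 15.84 years is already measured aboard the probe.
Leg 3: 65.10 years is already measured aboard the probe.
Leg 4: γ = 1/√(1 − 0.2059²) = 1/√0.9576 = 1.022; τ_4 = 36.95/1.022 = 36.16 years.
Total: 10.92 + 15.84 + 65.10 + 36.16 years.

τ = 128 years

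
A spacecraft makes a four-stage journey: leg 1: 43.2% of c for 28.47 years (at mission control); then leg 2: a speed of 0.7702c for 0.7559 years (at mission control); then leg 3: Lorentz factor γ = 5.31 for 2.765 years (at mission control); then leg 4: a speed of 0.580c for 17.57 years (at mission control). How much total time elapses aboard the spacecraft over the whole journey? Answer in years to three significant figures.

Leg 1: β = 0.432; γ = 1/√(1 − 0.432²) = 1/√0.8134 = 1.109; τ_1 = 28.47/1.109 = 25.68 years.
Leg 2: γ = 1/√(1 − 0.7702²) = 1/√0.4068 = 1.568; τ_2 = 0.7559/1.568 = 0.4821 years.
Leg 3: γ = 5.31; τ_3 = 2.765/5.310 = 0.5207 years.
Leg 4: γ = 1/√(1 − 0.580²) = 1/√0.6636 = 1.228; τ_4 = 17.57/1.228 = 14.31 years.
Total: 25.68 + 0.4821 + 0.5207 + 14.31 years.

τ = 41.0 years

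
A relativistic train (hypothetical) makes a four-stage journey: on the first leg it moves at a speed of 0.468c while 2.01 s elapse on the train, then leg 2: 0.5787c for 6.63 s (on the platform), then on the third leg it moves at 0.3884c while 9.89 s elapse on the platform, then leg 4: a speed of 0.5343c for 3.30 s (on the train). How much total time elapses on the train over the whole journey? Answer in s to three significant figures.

τ = 19.8 s

Leg 1: 2.01 s is already measured on the train.
Leg 2: γ = 1/√(1 − 0.5787²) = 1/√0.6651 = 1.226; τ_2 = 6.63/1.226 = 5.407 s.
Leg 3: γ = 1/√(1 − 0.3884²) = 1/√0.8491 = 1.085; τ_3 = 9.89/1.085 = 9.114 s.
Leg 4: 3.30 s is already measured on the train.
Total: 2.010 + 5.407 + 9.114 + 3.300 s.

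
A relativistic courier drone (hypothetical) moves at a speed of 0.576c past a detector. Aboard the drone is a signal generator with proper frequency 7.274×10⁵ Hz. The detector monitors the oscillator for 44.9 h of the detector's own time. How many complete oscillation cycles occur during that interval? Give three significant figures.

N = 9.61×10¹⁰

γ = 1/√(1 − 0.576²) = 1/√0.6682 = 1.223
During 44.9 h of lab time, the oscillator's proper time advances by τ = Δt/γ = 44.9/1.223 = 36.70 h = 1.321×10⁵ s.
N = f × τ = 7.274×10⁵ × 1.321×10⁵ = 9.611×10¹⁰.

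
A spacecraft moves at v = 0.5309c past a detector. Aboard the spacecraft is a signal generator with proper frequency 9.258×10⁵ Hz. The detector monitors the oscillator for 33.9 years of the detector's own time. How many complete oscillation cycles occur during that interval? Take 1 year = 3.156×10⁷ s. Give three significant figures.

γ = 1/√(1 − 0.5309²) = 1/√0.7181 = 1.180
During 33.9 years of lab time, the oscillator's proper time advances by τ = Δt/γ = 33.9/1.180 = 28.73 years = 9.067×10⁸ s.
N = f × τ = 9.258×10⁵ × 9.067×10⁸ = 8.394×10¹⁴.

N = 8.39×10¹⁴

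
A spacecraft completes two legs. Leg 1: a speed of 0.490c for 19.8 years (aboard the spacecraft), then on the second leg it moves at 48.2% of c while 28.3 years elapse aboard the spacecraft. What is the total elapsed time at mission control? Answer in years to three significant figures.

Leg 1: γ = 1/√(1 − 0.490²) = 1/√0.7599 = 1.147; Δt_1 = 1.147 × 19.8 = 22.71 years.
Leg 2: β = 0.482; γ = 1/√(1 − 0.482²) = 1/√0.7677 = 1.141; Δt_2 = 1.141 × 28.3 = 32.30 years.
Total: 22.71 + 32.30 years.

Δt = 55.0 years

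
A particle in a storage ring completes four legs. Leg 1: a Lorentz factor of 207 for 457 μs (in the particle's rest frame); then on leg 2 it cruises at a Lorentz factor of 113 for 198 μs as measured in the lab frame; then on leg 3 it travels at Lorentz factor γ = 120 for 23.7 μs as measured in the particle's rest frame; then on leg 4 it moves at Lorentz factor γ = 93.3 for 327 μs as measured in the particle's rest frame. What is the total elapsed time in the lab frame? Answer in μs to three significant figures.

Leg 1: γ = 207; Δt_1 = 207.0 × 457 = 9.460×10⁴ μs.
Leg 2: 198 μs is already measured in the lab frame.
Leg 3: γ = 120; Δt_3 = 120.0 × 23.7 = 2844 μs.
Leg 4: γ = 93.3; Δt_4 = 93.30 × 327 = 3.051×10⁴ μs.
Total: 9.460×10⁴ + 198.0 + 2844 + 3.051×10⁴ μs.

Δt = 1.28×10⁵ μs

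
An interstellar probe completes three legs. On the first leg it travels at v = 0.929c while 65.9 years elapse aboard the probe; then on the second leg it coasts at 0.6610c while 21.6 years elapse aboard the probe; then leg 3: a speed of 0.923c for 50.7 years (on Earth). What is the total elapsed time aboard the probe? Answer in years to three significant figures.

τ = 107 years

Leg 1: 65.9 years is already measured aboard the probe.
Leg 2: 21.6 years is already measured aboard the probe.
Leg 3: γ = 1/√(1 − 0.923²) = 1/√0.1481 = 2.599; τ_3 = 50.7/2.599 = 19.51 years.
Total: 65.90 + 21.60 + 19.51 years.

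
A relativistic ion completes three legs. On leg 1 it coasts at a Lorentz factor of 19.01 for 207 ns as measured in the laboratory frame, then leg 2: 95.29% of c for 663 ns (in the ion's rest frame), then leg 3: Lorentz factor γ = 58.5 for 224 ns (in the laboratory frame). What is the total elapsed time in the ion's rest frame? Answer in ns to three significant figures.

τ = 678 ns

Leg 1: γ = 19.01; τ_1 = 207/19.01 = 10.89 ns.
Leg 2: 663 ns is already measured in the ion's rest frame.
Leg 3: γ = 58.5; τ_3 = 224/58.50 = 3.829 ns.
Total: 10.89 + 663.0 + 3.829 ns.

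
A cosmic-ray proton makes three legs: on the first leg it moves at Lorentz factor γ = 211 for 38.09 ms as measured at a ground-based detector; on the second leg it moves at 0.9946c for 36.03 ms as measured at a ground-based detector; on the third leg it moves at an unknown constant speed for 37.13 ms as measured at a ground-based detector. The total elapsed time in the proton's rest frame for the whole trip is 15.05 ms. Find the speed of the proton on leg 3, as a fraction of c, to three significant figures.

β = 0.954

Leg 1: γ = 211; τ_1 = 38.09/211.0 = 0.1805 ms.
Leg 2: γ = 1/√(1 − 0.9946²) = 1/√0.01077 = 9.636; τ_2 = 36.03/9.636 = 3.739 ms.
Leg 3: speed unknown; τ_3 = 37.13/γ_3.
Total proper time: 0.1805 + 3.739 + τ_3 = 15.05, so τ_3 = 15.05 − 3.920 = 11.13 ms.
γ_3 = 37.13/11.13 = 3.336; β = √(1 − 1/γ²) = √0.9101.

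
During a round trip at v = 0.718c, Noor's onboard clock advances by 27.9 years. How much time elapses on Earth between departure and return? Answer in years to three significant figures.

γ = 1/√(1 − 0.718²) = 1/√0.4845 = 1.437
Earth-frame duration is the dilated interval: Δt = γτ = 1.437 × 27.9 years.

Δt = 40.1 years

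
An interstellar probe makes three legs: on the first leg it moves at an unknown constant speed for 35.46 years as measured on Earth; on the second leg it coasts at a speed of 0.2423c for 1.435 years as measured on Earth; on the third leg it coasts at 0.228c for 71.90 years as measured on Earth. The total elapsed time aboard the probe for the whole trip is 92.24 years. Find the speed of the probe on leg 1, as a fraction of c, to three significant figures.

β = 0.809

Leg 1: speed unknown; τ_1 = 35.46/γ_1.
Leg 2: γ = 1/√(1 − 0.2423²) = 1/√0.9413 = 1.031; τ_2 = 1.435/1.031 = 1.392 years.
Leg 3: γ = 1/√(1 − 0.228²) = 1/√0.9480 = 1.027; τ_3 = 71.90/1.027 = 70.01 years.
Total proper time: τ_1 + 1.392 + 70.01 = 92.24, so τ_1 = 92.24 − 71.40 = 20.84 years.
γ_1 = 35.46/20.84 = 1.701; β = √(1 − 1/γ²) = √0.6546.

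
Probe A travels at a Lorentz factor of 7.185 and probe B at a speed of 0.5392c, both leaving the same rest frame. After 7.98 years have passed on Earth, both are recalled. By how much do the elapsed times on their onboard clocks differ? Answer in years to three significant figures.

A: γ = 7.185; τ_A = 7.98/7.185 = 1.111 years.
B: γ = 1/√(1 − 0.5392²) = 1/√0.7093 = 1.187; τ_B = 7.98/1.187 = 6.721 years.

|τ_A − τ_B| = 5.61 years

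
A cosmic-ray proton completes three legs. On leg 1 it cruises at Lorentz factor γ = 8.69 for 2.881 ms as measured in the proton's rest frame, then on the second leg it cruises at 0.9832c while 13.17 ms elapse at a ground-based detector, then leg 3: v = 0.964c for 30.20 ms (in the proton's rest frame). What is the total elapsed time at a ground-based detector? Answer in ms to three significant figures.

Leg 1: γ = 8.69; Δt_1 = 8.690 × 2.881 = 25.04 ms.
Leg 2: 13.17 ms is already measured at a ground-based detector.
Leg 3: γ = 1/√(1 − 0.964²) = 1/√0.07070 = 3.761; Δt_3 = 3.761 × 30.20 = 113.6 ms.
Total: 25.04 + 13.17 + 113.6 ms.

Δt = 152 ms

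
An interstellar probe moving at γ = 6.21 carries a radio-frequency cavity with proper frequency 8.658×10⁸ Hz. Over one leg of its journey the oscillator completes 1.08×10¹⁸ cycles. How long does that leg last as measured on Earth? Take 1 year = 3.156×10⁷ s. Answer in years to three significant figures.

Δt = 245 years

γ = 6.21
Proper time for N cycles: τ = N/f = 1.08×10¹⁸/(8.658×10⁸) = 1.247×10⁹ s = 39.52 years.
Lab-frame duration Δt = γτ = 6.210 × 39.52 = 245.4 years.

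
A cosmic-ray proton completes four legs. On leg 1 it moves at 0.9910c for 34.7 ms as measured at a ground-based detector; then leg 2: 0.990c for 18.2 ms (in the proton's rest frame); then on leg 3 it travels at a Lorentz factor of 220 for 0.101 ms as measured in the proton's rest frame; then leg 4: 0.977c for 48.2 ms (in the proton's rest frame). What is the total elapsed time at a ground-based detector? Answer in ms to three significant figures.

Δt = 412 ms

Leg 1: 34.7 ms is already measured at a ground-based detector.
Leg 2: γ = 1/√(1 − 0.990²) = 1/√0.01990 = 7.089; Δt_2 = 7.089 × 18.2 = 129.0 ms.
Leg 3: γ = 220; Δt_3 = 220.0 × 0.101 = 22.22 ms.
Leg 4: γ = 1/√(1 − 0.977²) = 1/√0.04547 = 4.690; Δt_4 = 4.690 × 48.2 = 226.0 ms.
Total: 34.70 + 129.0 + 22.22 + 226.0 ms.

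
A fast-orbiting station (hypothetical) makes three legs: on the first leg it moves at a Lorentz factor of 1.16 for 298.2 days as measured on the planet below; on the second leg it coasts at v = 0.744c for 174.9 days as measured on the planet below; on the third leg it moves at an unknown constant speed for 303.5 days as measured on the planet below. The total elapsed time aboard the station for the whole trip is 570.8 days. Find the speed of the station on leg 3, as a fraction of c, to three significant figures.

Leg 1: γ = 1.16; τ_1 = 298.2/1.160 = 257.1 days.
Leg 2: γ = 1/√(1 − 0.744²) = 1/√0.4465 = 1.497; τ_2 = 174.9/1.497 = 116.9 days.
Leg 3: speed unknown; τ_3 = 303.5/γ_3.
Total proper time: 257.1 + 116.9 + τ_3 = 570.8, so τ_3 = 570.8 − 373.9 = 196.9 days.
γ_3 = 303.5/196.9 = 1.542; β = √(1 − 1/γ²) = √0.5792.

β = 0.761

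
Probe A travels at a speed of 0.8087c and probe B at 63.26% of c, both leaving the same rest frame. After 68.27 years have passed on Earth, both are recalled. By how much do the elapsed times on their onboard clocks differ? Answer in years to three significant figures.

|τ_A − τ_B| = 12.7 years

A: γ = 1/√(1 − 0.8087²) = 1/√0.3460 = 1.700; τ_A = 68.27/1.700 = 40.16 years.
B: β = 0.6326; γ = 1/√(1 − 0.6326²) = 1/√0.5998 = 1.291; τ_B = 68.27/1.291 = 52.87 years.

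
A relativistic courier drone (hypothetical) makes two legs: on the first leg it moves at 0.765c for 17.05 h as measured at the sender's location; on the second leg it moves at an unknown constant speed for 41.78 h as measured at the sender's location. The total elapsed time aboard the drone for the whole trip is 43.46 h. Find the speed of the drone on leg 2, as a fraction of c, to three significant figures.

β = 0.629

Leg 1: γ = 1/√(1 − 0.765²) = 1/√0.4148 = 1.553; τ_1 = 17.05/1.553 = 10.98 h.
Leg 2: speed unknown; τ_2 = 41.78/γ_2.
Total proper time: 10.98 + τ_2 = 43.46, so τ_2 = 43.46 − 10.98 = 32.48 h.
γ_2 = 41.78/32.48 = 1.286; β = √(1 − 1/γ²) = √0.3957.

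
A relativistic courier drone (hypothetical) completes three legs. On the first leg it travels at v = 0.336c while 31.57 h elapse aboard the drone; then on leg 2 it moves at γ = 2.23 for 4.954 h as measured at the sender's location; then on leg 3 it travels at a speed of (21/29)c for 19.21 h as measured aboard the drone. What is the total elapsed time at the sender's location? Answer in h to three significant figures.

Δt = 66.3 h

Leg 1: γ = 1/√(1 − 0.336²) = 1/√0.8871 = 1.062; Δt_1 = 1.062 × 31.57 = 33.52 h.
Leg 2: 4.954 h is already measured at the sender's location.
Leg 3: γ = 1/√(1 − (21/29)²) = 29/20 = 1.450; Δt_3 = 1.450 × 19.21 = 27.85 h.
Total: 33.52 + 4.954 + 27.85 h.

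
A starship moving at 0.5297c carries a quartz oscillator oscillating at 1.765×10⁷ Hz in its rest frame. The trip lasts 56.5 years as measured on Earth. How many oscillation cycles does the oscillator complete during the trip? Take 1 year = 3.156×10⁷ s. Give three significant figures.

γ = 1/√(1 − 0.5297²) = 1/√0.7194 = 1.179
The oscillator's own cycle count is N = f × τ where τ is the proper time on the ship. τ = Δt/γ = 56.5/1.179 = 47.92 years = 1.512×10⁹ s.
N = 1.765×10⁷ × 1.512×10⁹ = 2.669×10¹⁶.

N = 2.67×10¹⁶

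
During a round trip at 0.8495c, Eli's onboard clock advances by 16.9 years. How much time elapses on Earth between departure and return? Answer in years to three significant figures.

Δt = 32.0 years

γ = 1/√(1 − 0.8495²) = 1/√0.2783 = 1.895
Earth-frame duration is the dilated interval: Δt = γτ = 1.895 × 16.9 years.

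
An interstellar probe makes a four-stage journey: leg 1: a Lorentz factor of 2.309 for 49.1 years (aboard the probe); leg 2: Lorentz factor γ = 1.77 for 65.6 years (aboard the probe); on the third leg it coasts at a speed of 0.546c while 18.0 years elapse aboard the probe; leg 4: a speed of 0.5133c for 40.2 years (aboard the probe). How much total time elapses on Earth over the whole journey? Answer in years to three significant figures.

Δt = 298 years

Leg 1: γ = 2.309; Δt_1 = 2.309 × 49.1 = 113.4 years.
Leg 2: γ = 1.77; Δt_2 = 1.770 × 65.6 = 116.1 years.
Leg 3: γ = 1/√(1 − 0.546²) = 1/√0.7019 = 1.194; Δt_3 = 1.194 × 18.0 = 21.49 years.
Leg 4: γ = 1/√(1 − 0.5133²) = 1/√0.7365 = 1.165; Δt_4 = 1.165 × 40.2 = 46.84 years.
Total: 113.4 + 116.1 + 21.49 + 46.84 years.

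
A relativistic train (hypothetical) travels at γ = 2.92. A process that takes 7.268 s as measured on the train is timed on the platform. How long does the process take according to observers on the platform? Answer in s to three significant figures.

γ = 2.92
The interval measured on the train is the proper time (both events occur at the same place in that frame); the lab-frame interval is Δt = γτ = 2.920 × 7.268 s.

Δt = 21.2 s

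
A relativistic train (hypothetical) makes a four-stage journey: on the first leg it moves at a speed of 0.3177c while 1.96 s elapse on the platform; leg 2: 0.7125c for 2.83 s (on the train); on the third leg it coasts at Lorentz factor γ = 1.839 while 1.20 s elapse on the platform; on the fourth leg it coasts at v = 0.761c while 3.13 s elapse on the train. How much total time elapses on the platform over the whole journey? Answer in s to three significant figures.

Δt = 12.0 s

Leg 1: 1.96 s is already measured on the platform.
Leg 2: γ = 1/√(1 − 0.7125²) = 1/√0.4923 = 1.425; Δt_2 = 1.425 × 2.83 = 4.033 s.
Leg 3: 1.20 s is already measured on the platform.
Leg 4: γ = 1/√(1 − 0.761²) = 1/√0.4209 = 1.541; Δt_4 = 1.541 × 3.13 = 4.825 s.
Total: 1.960 + 4.033 + 1.200 + 4.825 s.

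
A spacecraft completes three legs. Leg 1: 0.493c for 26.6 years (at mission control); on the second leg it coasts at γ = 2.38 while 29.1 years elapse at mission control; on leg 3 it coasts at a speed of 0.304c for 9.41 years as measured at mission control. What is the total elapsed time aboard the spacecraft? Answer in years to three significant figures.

Leg 1: γ = 1/√(1 − 0.493²) = 1/√0.7570 = 1.149; τ_1 = 26.6/1.149 = 23.14 years.
Leg 2: γ = 2.38; τ_2 = 29.1/2.380 = 12.23 years.
Leg 3: γ = 1/√(1 − 0.304²) = 1/√0.9076 = 1.050; τ_3 = 9.41/1.050 = 8.965 years.
Total: 23.14 + 12.23 + 8.965 years.

τ = 44.3 years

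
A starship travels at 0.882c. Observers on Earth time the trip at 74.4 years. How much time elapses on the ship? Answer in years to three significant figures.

τ = 35.1 years

γ = 1/√(1 − 0.882²) = 1/√0.2221 = 2.122
The interval measured on Earth is the dilated one; the clock on the ship measures the proper time τ = Δt/γ = 74.4/2.122 years.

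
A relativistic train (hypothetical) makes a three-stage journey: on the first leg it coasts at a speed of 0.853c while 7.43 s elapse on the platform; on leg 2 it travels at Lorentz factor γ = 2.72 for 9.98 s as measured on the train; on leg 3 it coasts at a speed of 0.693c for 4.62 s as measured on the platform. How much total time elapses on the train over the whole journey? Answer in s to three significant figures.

Leg 1: γ = 1/√(1 − 0.853²) = 1/√0.2724 = 1.916; τ_1 = 7.43/1.916 = 3.878 s.
Leg 2: 9.98 s is already measured on the train.
Leg 3: γ = 1/√(1 − 0.693²) = 1/√0.5198 = 1.387; τ_3 = 4.62/1.387 = 3.331 s.
Total: 3.878 + 9.980 + 3.331 s.

τ = 17.2 s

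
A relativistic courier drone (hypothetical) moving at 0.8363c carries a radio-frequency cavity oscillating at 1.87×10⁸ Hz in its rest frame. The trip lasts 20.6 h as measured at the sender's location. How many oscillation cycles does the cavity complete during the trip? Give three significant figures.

N = 7.60×10¹²

γ = 1/√(1 − 0.8363²) = 1/√0.3006 = 1.824
The oscillator's own cycle count is N = f × τ where τ is the proper time aboard the drone. τ = Δt/γ = 20.6/1.824 = 11.29 h = 4.066×10⁴ s.
N = 1.87×10⁸ × 4.066×10⁴ = 7.603×10¹².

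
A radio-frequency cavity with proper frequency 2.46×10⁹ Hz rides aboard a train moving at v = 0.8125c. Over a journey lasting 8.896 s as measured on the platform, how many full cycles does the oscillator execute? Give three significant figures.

N = 1.28×10¹⁰

γ = 1/√(1 − 0.8125²) = 1/√0.3398 = 1.715
The oscillator's own cycle count is N = f × τ where τ is the proper time on the train. τ = Δt/γ = 8.896/1.715 = 5.186 s = 5.186×10⁰ s.
N = 2.46×10⁹ × 5.186×10⁰ = 1.276×10¹⁰.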